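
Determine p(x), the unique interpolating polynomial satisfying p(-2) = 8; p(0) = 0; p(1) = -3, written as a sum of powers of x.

p(x) = (1/3)x^2 - (10/3)x

L_0(x) = x(x - 1) / [6] = (1/6)x^2 - (1/6)x
L_1(x) = (x + 2)(x - 1) / [-2] = -(1/2)x^2 - (1/2)x + 1
L_2(x) = (x + 2)x / [3] = (1/3)x^2 + (2/3)x
p(x) = 8·L_0 + 0·L_1 + (-3)·L_2
  8·L_0(x) = (4/3)x^2 - (4/3)x
  0·L_1(x) = 0
  (-3)·L_2(x) = -x^2 - 2x
Adding term by term: (1/3)x^2 - (10/3)x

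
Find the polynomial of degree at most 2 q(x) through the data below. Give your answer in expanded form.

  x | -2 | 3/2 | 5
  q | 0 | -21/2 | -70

Build the Lagrange basis polynomials:
L_0(x) = (x - 3/2)(x - 5) / [49/2] = (2/49)x^2 - (13/49)x + 15/49
L_1(x) = (x + 2)(x - 5) / [-49/4] = -(4/49)x^2 + (12/49)x + 40/49
L_2(x) = (x + 2)(x - 3/2) / [49/2] = (2/49)x^2 + (1/49)x - 6/49
q(x) = 0·L_0 + (-21/2)·L_1 + (-70)·L_2
  0·L_0(x) = 0
  (-21/2)·L_1(x) = (6/7)x^2 - (18/7)x - 60/7
  (-70)·L_2(x) = -(20/7)x^2 - (10/7)x + 60/7
Adding term by term: -2x^2 - 4x

q(x) = -2x^2 - 4x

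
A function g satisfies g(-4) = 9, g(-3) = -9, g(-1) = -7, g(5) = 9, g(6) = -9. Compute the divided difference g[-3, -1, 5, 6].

-59/168

g[-3,-1] = (-7 - (-9)) / (-1 - (-3)) = 1
g[-1,5] = (9 - (-7)) / (5 - (-1)) = 8/3
g[5,6] = (-9 - 9) / (6 - 5) = -18
g[-3,-1,5] = (8/3 - 1) / (5 - (-3)) = 5/24
g[-1,5,6] = (-18 - 8/3) / (6 - (-1)) = -62/21
g[-3,-1,5,6] = (-62/21 - 5/24) / (6 - (-3)) = -59/168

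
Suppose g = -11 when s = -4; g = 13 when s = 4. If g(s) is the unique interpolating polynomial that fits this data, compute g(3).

10

Evaluate each Lagrange basis at s = 3:
L_0(3) = (-1)/[(-8)] = 1/8
L_1(3) = (7)/[(8)] = 7/8
Sum: (-11)·(1/8) + 13·(7/8) = 10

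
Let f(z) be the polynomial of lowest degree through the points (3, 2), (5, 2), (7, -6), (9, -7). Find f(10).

Using Newton's divided-difference form:
f[3,5] = (2 - 2) / (5 - 3) = 0
f[5,7] = (-6 - 2) / (7 - 5) = -4
f[7,9] = (-7 - (-6)) / (9 - 7) = -1/2
f[3,5,7] = (-4 - 0) / (7 - 3) = -1
f[5,7,9] = (-1/2 - (-4)) / (9 - 5) = 7/8
f[3,5,7,9] = (7/8 - (-1)) / (9 - 3) = 5/16
f(10) = 2 + 0·(7) + (-1)·(7)·(5) + (5/16)·(7)·(5)·(3) = -3/16

-3/16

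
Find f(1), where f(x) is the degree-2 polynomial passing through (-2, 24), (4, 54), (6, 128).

Evaluate each Lagrange basis at x = 1:
L_0(1) = (-3)·(-5)/[(-6)·(-8)] = 5/16
L_1(1) = (3)·(-5)/[(6)·(-2)] = 5/4
L_2(1) = (3)·(-3)/[(8)·(2)] = -9/16
Sum: 24·(5/16) + 54·(5/4) + 128·(-9/16) = 3

3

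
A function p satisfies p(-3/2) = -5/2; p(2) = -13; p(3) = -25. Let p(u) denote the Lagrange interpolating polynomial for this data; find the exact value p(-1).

-1

L_0(-1) = (-3)·(-4)/[(-7/2)·(-9/2)] = 16/21
L_1(-1) = (1/2)·(-4)/[(7/2)·(-1)] = 4/7
L_2(-1) = (1/2)·(-3)/[(9/2)·(1)] = -1/3
Sum: (-5/2)·(16/21) + (-13)·(4/7) + (-25)·(-1/3) = -1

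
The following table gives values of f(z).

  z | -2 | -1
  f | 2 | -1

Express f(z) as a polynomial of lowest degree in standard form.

L_0(z) = (z + 1) / [-1] = -z - 1
L_1(z) = (z + 2) / [1] = z + 2
f(z) = 2·L_0 + (-1)·L_1
  2·L_0(z) = -2z - 2
  (-1)·L_1(z) = -z - 2
Adding term by term: -3z - 4

f(z) = -3z - 4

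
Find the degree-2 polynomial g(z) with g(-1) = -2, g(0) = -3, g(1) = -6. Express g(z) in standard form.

g(z) = -z^2 - 2z - 3

Build the Lagrange basis polynomials:
L_0(z) = z(z - 1) / [2] = (1/2)z^2 - (1/2)z
L_1(z) = (z + 1)(z - 1) / [-1] = -z^2 + 1
L_2(z) = (z + 1)z / [2] = (1/2)z^2 + (1/2)z
g(z) = (-2)·L_0 + (-3)·L_1 + (-6)·L_2
  (-2)·L_0(z) = -z^2 + z
  (-3)·L_1(z) = 3z^2 - 3
  (-6)·L_2(z) = -3z^2 - 3z
Adding term by term: -z^2 - 2z - 3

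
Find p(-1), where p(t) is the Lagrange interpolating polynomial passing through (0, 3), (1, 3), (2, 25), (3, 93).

L_0(-1) = (-2)·(-3)·(-4)/[(-1)·(-2)·(-3)] = 4
L_1(-1) = (-1)·(-3)·(-4)/[(1)·(-1)·(-2)] = -6
L_2(-1) = (-1)·(-2)·(-4)/[(2)·(1)·(-1)] = 4
L_3(-1) = (-1)·(-2)·(-3)/[(3)·(2)·(1)] = -1
Sum: 3·(4) + 3·(-6) + 25·(4) + 93·(-1) = 1

1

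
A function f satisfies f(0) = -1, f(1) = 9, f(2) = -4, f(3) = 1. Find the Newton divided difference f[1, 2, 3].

f[1,2] = (-4 - 9) / (2 - 1) = -13
f[2,3] = (1 - (-4)) / (3 - 2) = 5
f[1,2,3] = (5 - (-13)) / (3 - 1) = 9

9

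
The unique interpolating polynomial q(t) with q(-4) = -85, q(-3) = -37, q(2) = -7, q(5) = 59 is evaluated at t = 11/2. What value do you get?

707/8

Evaluate each Lagrange basis at t = 11/2:
L_0(11/2) = (17/2)·(7/2)·(1/2)/[(-1)·(-6)·(-9)] = -119/432
L_1(11/2) = (19/2)·(7/2)·(1/2)/[(1)·(-5)·(-8)] = 133/320
L_2(11/2) = (19/2)·(17/2)·(1/2)/[(6)·(5)·(-3)] = -323/720
L_3(11/2) = (19/2)·(17/2)·(7/2)/[(9)·(8)·(3)] = 2261/1728
Sum: (-85)·(-119/432) + (-37)·(133/320) + (-7)·(-323/720) + 59·(2261/1728) = 707/8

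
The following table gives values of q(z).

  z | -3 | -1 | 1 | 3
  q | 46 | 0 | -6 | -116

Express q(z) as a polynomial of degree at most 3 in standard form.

Newton's divided differences:
q[-3,-1] = (0 - 46) / (-1 - (-3)) = -23
q[-1,1] = (-6 - 0) / (1 - (-1)) = -3
q[1,3] = (-116 - (-6)) / (3 - 1) = -55
q[-3,-1,1] = (-3 - (-23)) / (1 - (-3)) = 5
q[-1,1,3] = (-55 - (-3)) / (3 - (-1)) = -13
q[-3,-1,1,3] = (-13 - 5) / (3 - (-3)) = -3
q(z) = 46 + (-23)·(z + 3) + 5·(z + 3)(z + 1) + (-3)·(z + 3)(z + 1)(z - 1)
Expanding: q(z) = -3z^3 - 4z^2 + 1

q(z) = -3z^3 - 4z^2 + 1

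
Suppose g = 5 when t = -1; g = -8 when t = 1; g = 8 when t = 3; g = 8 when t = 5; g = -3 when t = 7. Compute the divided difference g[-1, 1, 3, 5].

-15/16

g[-1,1] = (-8 - 5) / (1 - (-1)) = -13/2
g[1,3] = (8 - (-8)) / (3 - 1) = 8
g[3,5] = (8 - 8) / (5 - 3) = 0
g[-1,1,3] = (8 - (-13/2)) / (3 - (-1)) = 29/8
g[1,3,5] = (0 - 8) / (5 - 1) = -2
g[-1,1,3,5] = (-2 - 29/8) / (5 - (-1)) = -15/16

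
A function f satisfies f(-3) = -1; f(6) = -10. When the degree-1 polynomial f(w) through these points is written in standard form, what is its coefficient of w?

-1

The leading coefficient equals the top divided difference f[-3,6].
f[-3,6] = (-10 - (-1)) / (6 - (-3)) = -1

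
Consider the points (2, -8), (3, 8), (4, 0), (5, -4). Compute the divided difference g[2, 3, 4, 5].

g[2,3] = (8 - (-8)) / (3 - 2) = 16
g[3,4] = (0 - 8) / (4 - 3) = -8
g[4,5] = (-4 - 0) / (5 - 4) = -4
g[2,3,4] = (-8 - 16) / (4 - 2) = -12
g[3,4,5] = (-4 - (-8)) / (5 - 3) = 2
g[2,3,4,5] = (2 - (-12)) / (5 - 2) = 14/3

14/3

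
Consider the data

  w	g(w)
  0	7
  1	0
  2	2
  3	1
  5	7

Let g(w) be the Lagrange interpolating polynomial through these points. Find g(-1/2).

L_0(-1/2) = (-3/2)·(-5/2)·(-7/2)·(-11/2)/[(-1)·(-2)·(-3)·(-5)] = 77/32
L_1(-1/2) = (-1/2)·(-5/2)·(-7/2)·(-11/2)/[(1)·(-1)·(-2)·(-4)] = -385/128
L_2(-1/2) = (-1/2)·(-3/2)·(-7/2)·(-11/2)/[(2)·(1)·(-1)·(-3)] = 77/32
L_3(-1/2) = (-1/2)·(-3/2)·(-5/2)·(-11/2)/[(3)·(2)·(1)·(-2)] = -55/64
L_4(-1/2) = (-1/2)·(-3/2)·(-5/2)·(-7/2)/[(5)·(4)·(3)·(2)] = 7/128
Sum: 7·(77/32) + 0 + 2·(77/32) + 1·(-55/64) + 7·(7/128) = 2711/128

2711/128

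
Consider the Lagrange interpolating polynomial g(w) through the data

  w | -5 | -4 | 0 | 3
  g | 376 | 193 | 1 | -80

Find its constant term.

1

L_0(w) = (w + 4)w(w - 3) / [-40] = -(1/40)w^3 - (1/40)w^2 + (3/10)w
L_1(w) = (w + 5)w(w - 3) / [28] = (1/28)w^3 + (1/14)w^2 - (15/28)w
L_2(w) = (w + 5)(w + 4)(w - 3) / [-60] = -(1/60)w^3 - (1/10)w^2 + (7/60)w + 1
L_3(w) = (w + 5)(w + 4)w / [168] = (1/168)w^3 + (3/56)w^2 + (5/42)w
g(w) = 376·L_0 + 193·L_1 + 1·L_2 + (-80)·L_3
Only the constant term is needed; take it from each L_i and combine:
376·(0) + 193·(0) + 1·(1) + (-80)·(0) = 1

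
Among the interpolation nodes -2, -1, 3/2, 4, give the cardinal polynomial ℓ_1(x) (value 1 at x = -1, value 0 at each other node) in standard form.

ℓ_1(x) = (x + 2)(x - 3/2)(x - 4) / [(1)·(-5/2)·(-5)]
       = (x^3 - (7/2)x^2 - 5x + 12) / (25/2)

ℓ_1(x) = (2/25)x^3 - (7/25)x^2 - (2/5)x + 24/25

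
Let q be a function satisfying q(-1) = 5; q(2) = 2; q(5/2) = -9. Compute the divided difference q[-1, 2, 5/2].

-6

q[-1,2] = (2 - 5) / (2 - (-1)) = -1
q[2,5/2] = (-9 - 2) / (5/2 - 2) = -22
q[-1,2,5/2] = (-22 - (-1)) / (5/2 - (-1)) = -6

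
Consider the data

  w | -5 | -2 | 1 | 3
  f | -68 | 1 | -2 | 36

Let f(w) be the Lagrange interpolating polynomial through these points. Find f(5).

Evaluate each Lagrange basis at w = 5:
L_0(5) = (7)·(4)·(2)/[(-3)·(-6)·(-8)] = -7/18
L_1(5) = (10)·(4)·(2)/[(3)·(-3)·(-5)] = 16/9
L_2(5) = (10)·(7)·(2)/[(6)·(3)·(-2)] = -35/9
L_3(5) = (10)·(7)·(4)/[(8)·(5)·(2)] = 7/2
Sum: (-68)·(-7/18) + 1·(16/9) + (-2)·(-35/9) + 36·(7/2) = 162

162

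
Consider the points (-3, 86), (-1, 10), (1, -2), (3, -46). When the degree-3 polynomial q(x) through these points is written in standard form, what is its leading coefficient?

L_0(x) = (x + 1)(x - 1)(x - 3) / [-48] = -(1/48)x^3 + (1/16)x^2 + (1/48)x - 1/16
L_1(x) = (x + 3)(x - 1)(x - 3) / [16] = (1/16)x^3 - (1/16)x^2 - (9/16)x + 9/16
L_2(x) = (x + 3)(x + 1)(x - 3) / [-16] = -(1/16)x^3 - (1/16)x^2 + (9/16)x + 9/16
L_3(x) = (x + 3)(x + 1)(x - 1) / [48] = (1/48)x^3 + (1/16)x^2 - (1/48)x - 1/16
q(x) = 86·L_0 + 10·L_1 + (-2)·L_2 + (-46)·L_3
Only the coefficient of x^3 is needed; take it from each L_i and combine:
86·(-1/48) + 10·(1/16) + (-2)·(-1/16) + (-46)·(1/48) = -2

-2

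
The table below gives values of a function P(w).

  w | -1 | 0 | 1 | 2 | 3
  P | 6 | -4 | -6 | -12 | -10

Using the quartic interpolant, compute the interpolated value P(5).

186

Evaluate each Lagrange basis at w = 5:
L_0(5) = (5)·(4)·(3)·(2)/[(-1)·(-2)·(-3)·(-4)] = 5
L_1(5) = (6)·(4)·(3)·(2)/[(1)·(-1)·(-2)·(-3)] = -24
L_2(5) = (6)·(5)·(3)·(2)/[(2)·(1)·(-1)·(-2)] = 45
L_3(5) = (6)·(5)·(4)·(2)/[(3)·(2)·(1)·(-1)] = -40
L_4(5) = (6)·(5)·(4)·(3)/[(4)·(3)·(2)·(1)] = 15
Sum: 6·(5) + (-4)·(-24) + (-6)·(45) + (-12)·(-40) + (-10)·(15) = 186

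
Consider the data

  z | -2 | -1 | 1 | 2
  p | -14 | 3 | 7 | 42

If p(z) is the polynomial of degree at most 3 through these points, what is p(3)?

Using Newton's divided-difference form:
p[-2,-1] = (3 - (-14)) / (-1 - (-2)) = 17
p[-1,1] = (7 - 3) / (1 - (-1)) = 2
p[1,2] = (42 - 7) / (2 - 1) = 35
p[-2,-1,1] = (2 - 17) / (1 - (-2)) = -5
p[-1,1,2] = (35 - 2) / (2 - (-1)) = 11
p[-2,-1,1,2] = (11 - (-5)) / (2 - (-2)) = 4
p(3) = -14 + 17·(5) + (-5)·(5)·(4) + 4·(5)·(4)·(2) = 131

131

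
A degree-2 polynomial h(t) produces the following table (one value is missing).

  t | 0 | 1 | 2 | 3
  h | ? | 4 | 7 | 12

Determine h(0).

The 3 known values determine h uniquely (degree ≤ 2).
L_0(0) = (-2)·(-3)/[(-1)·(-2)] = 3
L_1(0) = (-1)·(-3)/[(1)·(-1)] = -3
L_2(0) = (-1)·(-2)/[(2)·(1)] = 1
Sum: 4·(3) + 7·(-3) + 12·(1) = 3

3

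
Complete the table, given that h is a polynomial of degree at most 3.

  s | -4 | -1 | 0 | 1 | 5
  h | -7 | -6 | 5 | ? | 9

445/27

The 4 known values determine h uniquely (degree ≤ 3).
L_0(1) = (2)·(1)·(-4)/[(-3)·(-4)·(-9)] = 2/27
L_1(1) = (5)·(1)·(-4)/[(3)·(-1)·(-6)] = -10/9
L_2(1) = (5)·(2)·(-4)/[(4)·(1)·(-5)] = 2
L_3(1) = (5)·(2)·(1)/[(9)·(6)·(5)] = 1/27
Sum: (-7)·(2/27) + (-6)·(-10/9) + 5·(2) + 9·(1/27) = 445/27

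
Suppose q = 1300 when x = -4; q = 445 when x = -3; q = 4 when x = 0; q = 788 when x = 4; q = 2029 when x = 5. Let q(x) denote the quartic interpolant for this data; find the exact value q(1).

5

Evaluate each Lagrange basis at x = 1:
L_0(1) = (4)·(1)·(-3)·(-4)/[(-1)·(-4)·(-8)·(-9)] = 1/6
L_1(1) = (5)·(1)·(-3)·(-4)/[(1)·(-3)·(-7)·(-8)] = -5/14
L_2(1) = (5)·(4)·(-3)·(-4)/[(4)·(3)·(-4)·(-5)] = 1
L_3(1) = (5)·(4)·(1)·(-4)/[(8)·(7)·(4)·(-1)] = 5/14
L_4(1) = (5)·(4)·(1)·(-3)/[(9)·(8)·(5)·(1)] = -1/6
Sum: 1300·(1/6) + 445·(-5/14) + 4·(1) + 788·(5/14) + 2029·(-1/6) = 5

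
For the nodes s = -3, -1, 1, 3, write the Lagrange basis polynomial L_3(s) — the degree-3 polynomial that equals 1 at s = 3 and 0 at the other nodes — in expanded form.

L_3(s) = (s + 3)(s + 1)(s - 1) / [(6)·(4)·(2)]
       = (s^3 + 3s^2 - s - 3) / (48)

L_3(s) = (1/48)s^3 + (1/16)s^2 - (1/48)s - 1/16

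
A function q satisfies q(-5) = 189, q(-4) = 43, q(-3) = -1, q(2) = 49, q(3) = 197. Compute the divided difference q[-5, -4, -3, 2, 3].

q[-5,-4] = (43 - 189) / (-4 - (-5)) = -146
q[-4,-3] = (-1 - 43) / (-3 - (-4)) = -44
q[-3,2] = (49 - (-1)) / (2 - (-3)) = 10
q[2,3] = (197 - 49) / (3 - 2) = 148
q[-5,-4,-3] = (-44 - (-146)) / (-3 - (-5)) = 51
q[-4,-3,2] = (10 - (-44)) / (2 - (-4)) = 9
q[-3,2,3] = (148 - 10) / (3 - (-3)) = 23
q[-5,-4,-3,2] = (9 - 51) / (2 - (-5)) = -6
q[-4,-3,2,3] = (23 - 9) / (3 - (-4)) = 2
q[-5,-4,-3,2,3] = (2 - (-6)) / (3 - (-5)) = 1

1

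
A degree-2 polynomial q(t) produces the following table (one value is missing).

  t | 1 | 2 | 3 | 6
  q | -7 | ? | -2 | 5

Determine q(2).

-67/15

The 3 known values determine q uniquely (degree ≤ 2).
L_0(2) = (-1)·(-4)/[(-2)·(-5)] = 2/5
L_1(2) = (1)·(-4)/[(2)·(-3)] = 2/3
L_2(2) = (1)·(-1)/[(5)·(3)] = -1/15
Sum: (-7)·(2/5) + (-2)·(2/3) + 5·(-1/15) = -67/15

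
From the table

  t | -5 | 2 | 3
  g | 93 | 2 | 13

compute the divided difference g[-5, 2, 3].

g[-5,2] = (2 - 93) / (2 - (-5)) = -13
g[2,3] = (13 - 2) / (3 - 2) = 11
g[-5,2,3] = (11 - (-13)) / (3 - (-5)) = 3

3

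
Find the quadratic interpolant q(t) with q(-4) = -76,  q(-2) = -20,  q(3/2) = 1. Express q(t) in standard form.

Build the Lagrange basis polynomials:
L_0(t) = (t + 2)(t - 3/2) / [11] = (1/11)t^2 + (1/22)t - 3/11
L_1(t) = (t + 4)(t - 3/2) / [-7] = -(1/7)t^2 - (5/14)t + 6/7
L_2(t) = (t + 4)(t + 2) / [77/4] = (4/77)t^2 + (24/77)t + 32/77
q(t) = (-76)·L_0 + (-20)·L_1 + 1·L_2
  (-76)·L_0(t) = -(76/11)t^2 - (38/11)t + 228/11
  (-20)·L_1(t) = (20/7)t^2 + (50/7)t - 120/7
  1·L_2(t) = (4/77)t^2 + (24/77)t + 32/77
Adding term by term: -4t^2 + 4t + 4

q(t) = -4t^2 + 4t + 4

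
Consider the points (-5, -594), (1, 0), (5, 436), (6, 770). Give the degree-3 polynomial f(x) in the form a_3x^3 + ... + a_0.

f(x) = 4x^3 - 3x^2 + 3x - 4

Build the Lagrange basis polynomials:
L_0(x) = (x - 1)(x - 5)(x - 6) / [-660] = -(1/660)x^3 + (1/55)x^2 - (41/660)x + 1/22
L_1(x) = (x + 5)(x - 5)(x - 6) / [120] = (1/120)x^3 - (1/20)x^2 - (5/24)x + 5/4
L_2(x) = (x + 5)(x - 1)(x - 6) / [-40] = -(1/40)x^3 + (1/20)x^2 + (29/40)x - 3/4
L_3(x) = (x + 5)(x - 1)(x - 5) / [55] = (1/55)x^3 - (1/55)x^2 - (5/11)x + 5/11
f(x) = (-594)·L_0 + 0·L_1 + 436·L_2 + 770·L_3
  (-594)·L_0(x) = (9/10)x^3 - (54/5)x^2 + (369/10)x - 27
  0·L_1(x) = 0
  436·L_2(x) = -(109/10)x^3 + (109/5)x^2 + (3161/10)x - 327
  770·L_3(x) = 14x^3 - 14x^2 - 350x + 350
Adding term by term: 4x^3 - 3x^2 + 3x - 4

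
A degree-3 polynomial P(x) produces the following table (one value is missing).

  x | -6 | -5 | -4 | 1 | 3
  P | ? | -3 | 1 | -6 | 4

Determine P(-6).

The 4 known values determine P uniquely (degree ≤ 3).
L_0(-6) = (-2)·(-7)·(-9)/[(-1)·(-6)·(-8)] = 21/8
L_1(-6) = (-1)·(-7)·(-9)/[(1)·(-5)·(-7)] = -9/5
L_2(-6) = (-1)·(-2)·(-9)/[(6)·(5)·(-2)] = 3/10
L_3(-6) = (-1)·(-2)·(-7)/[(8)·(7)·(2)] = -1/8
Sum: (-3)·(21/8) + 1·(-9/5) + (-6)·(3/10) + 4·(-1/8) = -479/40

-479/40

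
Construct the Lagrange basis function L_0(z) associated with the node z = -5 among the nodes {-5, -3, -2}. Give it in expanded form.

L_0(z) = (z + 3)(z + 2) / [(-2)·(-3)]
       = (z^2 + 5z + 6) / (6)

L_0(z) = (1/6)z^2 + (5/6)z + 1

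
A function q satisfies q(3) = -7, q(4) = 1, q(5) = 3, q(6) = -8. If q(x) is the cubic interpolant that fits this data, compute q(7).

Evaluate each Lagrange basis at x = 7:
L_0(7) = (3)·(2)·(1)/[(-1)·(-2)·(-3)] = -1
L_1(7) = (4)·(2)·(1)/[(1)·(-1)·(-2)] = 4
L_2(7) = (4)·(3)·(1)/[(2)·(1)·(-1)] = -6
L_3(7) = (4)·(3)·(2)/[(3)·(2)·(1)] = 4
Sum: (-7)·(-1) + 1·(4) + 3·(-6) + (-8)·(4) = -39

-39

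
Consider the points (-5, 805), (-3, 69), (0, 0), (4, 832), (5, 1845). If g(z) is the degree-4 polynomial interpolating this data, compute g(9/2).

10107/8

Using Newton's divided-difference form:
g[-5,-3] = (69 - 805) / (-3 - (-5)) = -368
g[-3,0] = (0 - 69) / (0 - (-3)) = -23
g[0,4] = (832 - 0) / (4 - 0) = 208
g[4,5] = (1845 - 832) / (5 - 4) = 1013
g[-5,-3,0] = (-23 - (-368)) / (0 - (-5)) = 69
g[-3,0,4] = (208 - (-23)) / (4 - (-3)) = 33
g[0,4,5] = (1013 - 208) / (5 - 0) = 161
g[-5,-3,0,4] = (33 - 69) / (4 - (-5)) = -4
g[-3,0,4,5] = (161 - 33) / (5 - (-3)) = 16
g[-5,-3,0,4,5] = (16 - (-4)) / (5 - (-5)) = 2
g(9/2) = 805 + (-368)·(19/2) + 69·(19/2)·(15/2) + (-4)·(19/2)·(15/2)·(9/2) + 2·(19/2)·(15/2)·(9/2)·(1/2) = 10107/8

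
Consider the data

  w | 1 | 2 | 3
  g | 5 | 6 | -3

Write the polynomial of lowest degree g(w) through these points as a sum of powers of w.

g(w) = -5w^2 + 16w - 6

Build the Lagrange basis polynomials:
L_0(w) = (w - 2)(w - 3) / [2] = (1/2)w^2 - (5/2)w + 3
L_1(w) = (w - 1)(w - 3) / [-1] = -w^2 + 4w - 3
L_2(w) = (w - 1)(w - 2) / [2] = (1/2)w^2 - (3/2)w + 1
g(w) = 5·L_0 + 6·L_1 + (-3)·L_2
  5·L_0(w) = (5/2)w^2 - (25/2)w + 15
  6·L_1(w) = -6w^2 + 24w - 18
  (-3)·L_2(w) = -(3/2)w^2 + (9/2)w - 3
Adding term by term: -5w^2 + 16w - 6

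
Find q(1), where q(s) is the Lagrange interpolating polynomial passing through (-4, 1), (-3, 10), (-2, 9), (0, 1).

Evaluate each Lagrange basis at s = 1:
L_0(1) = (4)·(3)·(1)/[(-1)·(-2)·(-4)] = -3/2
L_1(1) = (5)·(3)·(1)/[(1)·(-1)·(-3)] = 5
L_2(1) = (5)·(4)·(1)/[(2)·(1)·(-2)] = -5
L_3(1) = (5)·(4)·(3)/[(4)·(3)·(2)] = 5/2
Sum: 1·(-3/2) + 10·(5) + 9·(-5) + 1·(5/2) = 6

6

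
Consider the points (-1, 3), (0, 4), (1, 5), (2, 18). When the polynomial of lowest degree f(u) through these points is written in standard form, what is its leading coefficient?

2

The leading coefficient equals the top divided difference f[-1,0,1,2].
f[-1,0] = (4 - 3) / (0 - (-1)) = 1
f[0,1] = (5 - 4) / (1 - 0) = 1
f[1,2] = (18 - 5) / (2 - 1) = 13
f[-1,0,1] = (1 - 1) / (1 - (-1)) = 0
f[0,1,2] = (13 - 1) / (2 - 0) = 6
f[-1,0,1,2] = (6 - 0) / (2 - (-1)) = 2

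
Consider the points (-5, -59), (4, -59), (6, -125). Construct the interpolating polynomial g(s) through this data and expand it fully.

Newton's divided differences:
g[-5,4] = (-59 - (-59)) / (4 - (-5)) = 0
g[4,6] = (-125 - (-59)) / (6 - 4) = -33
g[-5,4,6] = (-33 - 0) / (6 - (-5)) = -3
g(s) = -59 + (-3)·(s + 5)(s - 4)
Expanding: g(s) = -3s^2 - 3s + 1

g(s) = -3s^2 - 3s + 1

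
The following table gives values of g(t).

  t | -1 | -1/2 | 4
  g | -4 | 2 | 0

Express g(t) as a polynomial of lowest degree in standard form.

g(t) = -(112/45)t^2 + (124/15)t + 304/45

L_0(t) = (t + 1/2)(t - 4) / [5/2] = (2/5)t^2 - (7/5)t - 4/5
L_1(t) = (t + 1)(t - 4) / [-9/4] = -(4/9)t^2 + (4/3)t + 16/9
L_2(t) = (t + 1)(t + 1/2) / [45/2] = (2/45)t^2 + (1/15)t + 1/45
g(t) = (-4)·L_0 + 2·L_1 + 0·L_2
  (-4)·L_0(t) = -(8/5)t^2 + (28/5)t + 16/5
  2·L_1(t) = -(8/9)t^2 + (8/3)t + 32/9
  0·L_2(t) = 0
Adding term by term: -(112/45)t^2 + (124/15)t + 304/45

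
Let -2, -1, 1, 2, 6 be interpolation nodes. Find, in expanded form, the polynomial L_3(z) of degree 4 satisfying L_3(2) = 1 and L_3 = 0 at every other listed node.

L_3(z) = -(1/48)z^4 + (1/12)z^3 + (13/48)z^2 - (1/12)z - 1/4

L_3(z) = (z + 2)(z + 1)(z - 1)(z - 6) / [(4)·(3)·(1)·(-4)]
       = (z^4 - 4z^3 - 13z^2 + 4z + 12) / (-48)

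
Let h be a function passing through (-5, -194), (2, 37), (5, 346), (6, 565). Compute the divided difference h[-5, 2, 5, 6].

2

h[-5,2] = (37 - (-194)) / (2 - (-5)) = 33
h[2,5] = (346 - 37) / (5 - 2) = 103
h[5,6] = (565 - 346) / (6 - 5) = 219
h[-5,2,5] = (103 - 33) / (5 - (-5)) = 7
h[2,5,6] = (219 - 103) / (6 - 2) = 29
h[-5,2,5,6] = (29 - 7) / (6 - (-5)) = 2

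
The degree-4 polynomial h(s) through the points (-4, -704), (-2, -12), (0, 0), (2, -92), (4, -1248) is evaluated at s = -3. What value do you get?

-177

L_0(-3) = (-1)·(-3)·(-5)·(-7)/[(-2)·(-4)·(-6)·(-8)] = 35/128
L_1(-3) = (1)·(-3)·(-5)·(-7)/[(2)·(-2)·(-4)·(-6)] = 35/32
L_2(-3) = (1)·(-1)·(-5)·(-7)/[(4)·(2)·(-2)·(-4)] = -35/64
L_3(-3) = (1)·(-1)·(-3)·(-7)/[(6)·(4)·(2)·(-2)] = 7/32
L_4(-3) = (1)·(-1)·(-3)·(-5)/[(8)·(6)·(4)·(2)] = -5/128
Sum: (-704)·(35/128) + (-12)·(35/32) + 0 + (-92)·(7/32) + (-1248)·(-5/128) = -177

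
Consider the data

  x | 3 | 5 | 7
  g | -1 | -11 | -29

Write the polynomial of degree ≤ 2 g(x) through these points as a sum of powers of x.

g(x) = -x^2 + 3x - 1

Build the Lagrange basis polynomials:
L_0(x) = (x - 5)(x - 7) / [8] = (1/8)x^2 - (3/2)x + 35/8
L_1(x) = (x - 3)(x - 7) / [-4] = -(1/4)x^2 + (5/2)x - 21/4
L_2(x) = (x - 3)(x - 5) / [8] = (1/8)x^2 - x + 15/8
g(x) = (-1)·L_0 + (-11)·L_1 + (-29)·L_2
  (-1)·L_0(x) = -(1/8)x^2 + (3/2)x - 35/8
  (-11)·L_1(x) = (11/4)x^2 - (55/2)x + 231/4
  (-29)·L_2(x) = -(29/8)x^2 + 29x - 435/8
Adding term by term: -x^2 + 3x - 1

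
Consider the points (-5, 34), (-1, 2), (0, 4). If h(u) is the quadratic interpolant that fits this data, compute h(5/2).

53/2

L_0(5/2) = (7/2)·(5/2)/[(-4)·(-5)] = 7/16
L_1(5/2) = (15/2)·(5/2)/[(4)·(-1)] = -75/16
L_2(5/2) = (15/2)·(7/2)/[(5)·(1)] = 21/4
Sum: 34·(7/16) + 2·(-75/16) + 4·(21/4) = 53/2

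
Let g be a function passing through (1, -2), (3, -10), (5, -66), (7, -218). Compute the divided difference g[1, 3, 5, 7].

g[1,3] = (-10 - (-2)) / (3 - 1) = -4
g[3,5] = (-66 - (-10)) / (5 - 3) = -28
g[5,7] = (-218 - (-66)) / (7 - 5) = -76
g[1,3,5] = (-28 - (-4)) / (5 - 1) = -6
g[3,5,7] = (-76 - (-28)) / (7 - 3) = -12
g[1,3,5,7] = (-12 - (-6)) / (7 - 1) = -1

-1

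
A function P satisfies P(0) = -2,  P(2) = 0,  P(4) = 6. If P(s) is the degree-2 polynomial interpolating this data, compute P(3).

Evaluate each Lagrange basis at s = 3:
L_0(3) = (1)·(-1)/[(-2)·(-4)] = -1/8
L_1(3) = (3)·(-1)/[(2)·(-2)] = 3/4
L_2(3) = (3)·(1)/[(4)·(2)] = 3/8
Sum: (-2)·(-1/8) + 0 + 6·(3/8) = 5/2

5/2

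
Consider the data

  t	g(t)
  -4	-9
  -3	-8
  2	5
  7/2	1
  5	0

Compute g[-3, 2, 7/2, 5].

12/65

g[-3,2] = (5 - (-8)) / (2 - (-3)) = 13/5
g[2,7/2] = (1 - 5) / (7/2 - 2) = -8/3
g[7/2,5] = (0 - 1) / (5 - 7/2) = -2/3
g[-3,2,7/2] = (-8/3 - 13/5) / (7/2 - (-3)) = -158/195
g[2,7/2,5] = (-2/3 - (-8/3)) / (5 - 2) = 2/3
g[-3,2,7/2,5] = (2/3 - (-158/195)) / (5 - (-3)) = 12/65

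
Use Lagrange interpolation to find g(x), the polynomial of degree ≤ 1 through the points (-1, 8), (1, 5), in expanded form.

g(x) = -(3/2)x + 13/2

Build the Lagrange basis polynomials:
L_0(x) = (x - 1) / [-2] = -(1/2)x + 1/2
L_1(x) = (x + 1) / [2] = (1/2)x + 1/2
g(x) = 8·L_0 + 5·L_1
  8·L_0(x) = -4x + 4
  5·L_1(x) = (5/2)x + 5/2
Adding term by term: -(3/2)x + 13/2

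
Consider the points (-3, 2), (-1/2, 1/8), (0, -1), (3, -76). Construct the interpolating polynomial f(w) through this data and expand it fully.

Newton's divided differences:
f[-3,-1/2] = (1/8 - 2) / (-1/2 - (-3)) = -3/4
f[-1/2,0] = (-1 - 1/8) / (0 - (-1/2)) = -9/4
f[0,3] = (-76 - (-1)) / (3 - 0) = -25
f[-3,-1/2,0] = (-9/4 - (-3/4)) / (0 - (-3)) = -1/2
f[-1/2,0,3] = (-25 - (-9/4)) / (3 - (-1/2)) = -13/2
f[-3,-1/2,0,3] = (-13/2 - (-1/2)) / (3 - (-3)) = -1
f(w) = 2 + (-3/4)·(w + 3) + (-1/2)·(w + 3)(w + 1/2) + (-1)·(w + 3)(w + 1/2)w
Expanding: f(w) = -w^3 - 4w^2 - 4w - 1

f(w) = -w^3 - 4w^2 - 4w - 1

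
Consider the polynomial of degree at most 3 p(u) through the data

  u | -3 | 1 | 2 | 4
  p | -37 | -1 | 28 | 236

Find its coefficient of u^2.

4

Build the Lagrange basis polynomials:
L_0(u) = (u - 1)(u - 2)(u - 4) / [-140] = -(1/140)u^3 + (1/20)u^2 - (1/10)u + 2/35
L_1(u) = (u + 3)(u - 2)(u - 4) / [12] = (1/12)u^3 - (1/4)u^2 - (5/6)u + 2
L_2(u) = (u + 3)(u - 1)(u - 4) / [-10] = -(1/10)u^3 + (1/5)u^2 + (11/10)u - 6/5
L_3(u) = (u + 3)(u - 1)(u - 2) / [42] = (1/42)u^3 - (1/6)u + 1/7
p(u) = (-37)·L_0 + (-1)·L_1 + 28·L_2 + 236·L_3
Only the coefficient of u^2 is needed; take it from each L_i and combine:
(-37)·(1/20) + (-1)·(-1/4) + 28·(1/5) + 236·(0) = 4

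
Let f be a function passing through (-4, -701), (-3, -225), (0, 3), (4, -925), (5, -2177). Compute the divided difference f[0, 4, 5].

-204

f[0,4] = (-925 - 3) / (4 - 0) = -232
f[4,5] = (-2177 - (-925)) / (5 - 4) = -1252
f[0,4,5] = (-1252 - (-232)) / (5 - 0) = -204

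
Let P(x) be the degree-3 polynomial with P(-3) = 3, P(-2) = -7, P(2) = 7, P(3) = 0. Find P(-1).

L_0(-1) = (1)·(-3)·(-4)/[(-1)·(-5)·(-6)] = -2/5
L_1(-1) = (2)·(-3)·(-4)/[(1)·(-4)·(-5)] = 6/5
L_2(-1) = (2)·(1)·(-4)/[(5)·(4)·(-1)] = 2/5
L_3(-1) = (2)·(1)·(-3)/[(6)·(5)·(1)] = -1/5
Sum: 3·(-2/5) + (-7)·(6/5) + 7·(2/5) + 0 = -34/5

-34/5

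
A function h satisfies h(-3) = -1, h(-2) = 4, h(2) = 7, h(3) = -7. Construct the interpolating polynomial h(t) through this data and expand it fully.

h(t) = -(7/20)t^3 - (19/10)t^2 + (43/20)t + 131/10

L_0(t) = (t + 2)(t - 2)(t - 3) / [-30] = -(1/30)t^3 + (1/10)t^2 + (2/15)t - 2/5
L_1(t) = (t + 3)(t - 2)(t - 3) / [20] = (1/20)t^3 - (1/10)t^2 - (9/20)t + 9/10
L_2(t) = (t + 3)(t + 2)(t - 3) / [-20] = -(1/20)t^3 - (1/10)t^2 + (9/20)t + 9/10
L_3(t) = (t + 3)(t + 2)(t - 2) / [30] = (1/30)t^3 + (1/10)t^2 - (2/15)t - 2/5
h(t) = (-1)·L_0 + 4·L_1 + 7·L_2 + (-7)·L_3
  (-1)·L_0(t) = (1/30)t^3 - (1/10)t^2 - (2/15)t + 2/5
  4·L_1(t) = (1/5)t^3 - (2/5)t^2 - (9/5)t + 18/5
  7·L_2(t) = -(7/20)t^3 - (7/10)t^2 + (63/20)t + 63/10
  (-7)·L_3(t) = -(7/30)t^3 - (7/10)t^2 + (14/15)t + 14/5
Adding term by term: -(7/20)t^3 - (19/10)t^2 + (43/20)t + 131/10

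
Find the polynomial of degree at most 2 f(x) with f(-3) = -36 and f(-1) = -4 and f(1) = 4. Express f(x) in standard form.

f(x) = -3x^2 + 4x + 3

Newton's divided differences:
f[-3,-1] = (-4 - (-36)) / (-1 - (-3)) = 16
f[-1,1] = (4 - (-4)) / (1 - (-1)) = 4
f[-3,-1,1] = (4 - 16) / (1 - (-3)) = -3
f(x) = -36 + 16·(x + 3) + (-3)·(x + 3)(x + 1)
Expanding: f(x) = -3x^2 + 4x + 3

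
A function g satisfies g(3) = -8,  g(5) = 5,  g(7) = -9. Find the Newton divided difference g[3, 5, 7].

-27/8

g[3,5] = (5 - (-8)) / (5 - 3) = 13/2
g[5,7] = (-9 - 5) / (7 - 5) = -7
g[3,5,7] = (-7 - 13/2) / (7 - 3) = -27/8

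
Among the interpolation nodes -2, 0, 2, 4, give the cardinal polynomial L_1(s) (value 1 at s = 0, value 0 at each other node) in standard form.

L_1(s) = (s + 2)(s - 2)(s - 4) / [(2)·(-2)·(-4)]
       = (s^3 - 4s^2 - 4s + 16) / (16)

L_1(s) = (1/16)s^3 - (1/4)s^2 - (1/4)s + 1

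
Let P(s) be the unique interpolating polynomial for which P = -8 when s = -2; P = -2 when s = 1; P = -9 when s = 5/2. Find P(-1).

Using Newton's divided-difference form:
P[-2,1] = (-2 - (-8)) / (1 - (-2)) = 2
P[1,5/2] = (-9 - (-2)) / (5/2 - 1) = -14/3
P[-2,1,5/2] = (-14/3 - 2) / (5/2 - (-2)) = -40/27
P(-1) = -8 + 2·(1) + (-40/27)·(1)·(-2) = -82/27

-82/27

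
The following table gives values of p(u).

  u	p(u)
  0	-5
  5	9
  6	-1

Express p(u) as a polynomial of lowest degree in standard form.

p(u) = -(32/15)u^2 + (202/15)u - 5

Build the Lagrange basis polynomials:
L_0(u) = (u - 5)(u - 6) / [30] = (1/30)u^2 - (11/30)u + 1
L_1(u) = u(u - 6) / [-5] = -(1/5)u^2 + (6/5)u
L_2(u) = u(u - 5) / [6] = (1/6)u^2 - (5/6)u
p(u) = (-5)·L_0 + 9·L_1 + (-1)·L_2
  (-5)·L_0(u) = -(1/6)u^2 + (11/6)u - 5
  9·L_1(u) = -(9/5)u^2 + (54/5)u
  (-1)·L_2(u) = -(1/6)u^2 + (5/6)u
Adding term by term: -(32/15)u^2 + (202/15)u - 5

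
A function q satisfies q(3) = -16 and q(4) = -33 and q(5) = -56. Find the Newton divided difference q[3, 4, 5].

q[3,4] = (-33 - (-16)) / (4 - 3) = -17
q[4,5] = (-56 - (-33)) / (5 - 4) = -23
q[3,4,5] = (-23 - (-17)) / (5 - 3) = -3

-3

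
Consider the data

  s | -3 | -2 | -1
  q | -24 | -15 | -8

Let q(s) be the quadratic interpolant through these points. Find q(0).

-3

Evaluate each Lagrange basis at s = 0:
L_0(0) = (2)·(1)/[(-1)·(-2)] = 1
L_1(0) = (3)·(1)/[(1)·(-1)] = -3
L_2(0) = (3)·(2)/[(2)·(1)] = 3
Sum: (-24)·(1) + (-15)·(-3) + (-8)·(3) = -3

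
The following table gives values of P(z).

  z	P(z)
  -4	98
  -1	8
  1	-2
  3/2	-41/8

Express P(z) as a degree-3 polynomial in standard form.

P(z) = -z^3 + z^2 - 4z + 2

Build the Lagrange basis polynomials:
L_0(z) = (z + 1)(z - 1)(z - 3/2) / [-165/2] = -(2/165)z^3 + (1/55)z^2 + (2/165)z - 1/55
L_1(z) = (z + 4)(z - 1)(z - 3/2) / [15] = (1/15)z^3 + (1/10)z^2 - (17/30)z + 2/5
L_2(z) = (z + 4)(z + 1)(z - 3/2) / [-5] = -(1/5)z^3 - (7/10)z^2 + (7/10)z + 6/5
L_3(z) = (z + 4)(z + 1)(z - 1) / [55/8] = (8/55)z^3 + (32/55)z^2 - (8/55)z - 32/55
P(z) = 98·L_0 + 8·L_1 + (-2)·L_2 + (-41/8)·L_3
  98·L_0(z) = -(196/165)z^3 + (98/55)z^2 + (196/165)z - 98/55
  8·L_1(z) = (8/15)z^3 + (4/5)z^2 - (68/15)z + 16/5
  (-2)·L_2(z) = (2/5)z^3 + (7/5)z^2 - (7/5)z - 12/5
  (-41/8)·L_3(z) = -(41/55)z^3 - (164/55)z^2 + (41/55)z + 164/55
Adding term by term: -z^3 + z^2 - 4z + 2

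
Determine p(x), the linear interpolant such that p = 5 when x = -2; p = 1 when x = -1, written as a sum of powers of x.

L_0(x) = (x + 1) / [-1] = -x - 1
L_1(x) = (x + 2) / [1] = x + 2
p(x) = 5·L_0 + 1·L_1
  5·L_0(x) = -5x - 5
  1·L_1(x) = x + 2
Adding term by term: -4x - 3

p(x) = -4x - 3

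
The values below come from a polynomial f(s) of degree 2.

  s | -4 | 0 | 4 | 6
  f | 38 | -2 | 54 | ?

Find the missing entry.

The 3 known values determine f uniquely (degree ≤ 2).
L_0(6) = (6)·(2)/[(-4)·(-8)] = 3/8
L_1(6) = (10)·(2)/[(4)·(-4)] = -5/4
L_2(6) = (10)·(6)/[(8)·(4)] = 15/8
Sum: 38·(3/8) + (-2)·(-5/4) + 54·(15/8) = 118

118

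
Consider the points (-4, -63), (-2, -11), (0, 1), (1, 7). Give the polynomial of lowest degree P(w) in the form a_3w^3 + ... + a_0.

P(w) = w^3 + w^2 + 4w + 1

Build the Lagrange basis polynomials:
L_0(w) = (w + 2)w(w - 1) / [-40] = -(1/40)w^3 - (1/40)w^2 + (1/20)w
L_1(w) = (w + 4)w(w - 1) / [12] = (1/12)w^3 + (1/4)w^2 - (1/3)w
L_2(w) = (w + 4)(w + 2)(w - 1) / [-8] = -(1/8)w^3 - (5/8)w^2 - (1/4)w + 1
L_3(w) = (w + 4)(w + 2)w / [15] = (1/15)w^3 + (2/5)w^2 + (8/15)w
P(w) = (-63)·L_0 + (-11)·L_1 + 1·L_2 + 7·L_3
  (-63)·L_0(w) = (63/40)w^3 + (63/40)w^2 - (63/20)w
  (-11)·L_1(w) = -(11/12)w^3 - (11/4)w^2 + (11/3)w
  1·L_2(w) = -(1/8)w^3 - (5/8)w^2 - (1/4)w + 1
  7·L_3(w) = (7/15)w^3 + (14/5)w^2 + (56/15)w
Adding term by term: w^3 + w^2 + 4w + 1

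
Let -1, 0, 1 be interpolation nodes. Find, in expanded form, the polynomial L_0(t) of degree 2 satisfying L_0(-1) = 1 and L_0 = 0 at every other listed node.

L_0(t) = t(t - 1) / [(-1)·(-2)]
       = (t^2 - t) / (2)

L_0(t) = (1/2)t^2 - (1/2)t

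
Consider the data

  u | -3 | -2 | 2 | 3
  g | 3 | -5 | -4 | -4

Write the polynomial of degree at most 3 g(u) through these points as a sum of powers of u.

g(u) = -(17/60)u^3 + (4/5)u^2 + (83/60)u - 77/10

Build the Lagrange basis polynomials:
L_0(u) = (u + 2)(u - 2)(u - 3) / [-30] = -(1/30)u^3 + (1/10)u^2 + (2/15)u - 2/5
L_1(u) = (u + 3)(u - 2)(u - 3) / [20] = (1/20)u^3 - (1/10)u^2 - (9/20)u + 9/10
L_2(u) = (u + 3)(u + 2)(u - 3) / [-20] = -(1/20)u^3 - (1/10)u^2 + (9/20)u + 9/10
L_3(u) = (u + 3)(u + 2)(u - 2) / [30] = (1/30)u^3 + (1/10)u^2 - (2/15)u - 2/5
g(u) = 3·L_0 + (-5)·L_1 + (-4)·L_2 + (-4)·L_3
  3·L_0(u) = -(1/10)u^3 + (3/10)u^2 + (2/5)u - 6/5
  (-5)·L_1(u) = -(1/4)u^3 + (1/2)u^2 + (9/4)u - 9/2
  (-4)·L_2(u) = (1/5)u^3 + (2/5)u^2 - (9/5)u - 18/5
  (-4)·L_3(u) = -(2/15)u^3 - (2/5)u^2 + (8/15)u + 8/5
Adding term by term: -(17/60)u^3 + (4/5)u^2 + (83/60)u - 77/10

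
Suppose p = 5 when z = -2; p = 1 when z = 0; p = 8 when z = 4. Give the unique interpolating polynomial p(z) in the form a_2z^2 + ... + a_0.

p(z) = (5/8)z^2 - (3/4)z + 1

Build the Lagrange basis polynomials:
L_0(z) = z(z - 4) / [12] = (1/12)z^2 - (1/3)z
L_1(z) = (z + 2)(z - 4) / [-8] = -(1/8)z^2 + (1/4)z + 1
L_2(z) = (z + 2)z / [24] = (1/24)z^2 + (1/12)z
p(z) = 5·L_0 + 1·L_1 + 8·L_2
  5·L_0(z) = (5/12)z^2 - (5/3)z
  1·L_1(z) = -(1/8)z^2 + (1/4)z + 1
  8·L_2(z) = (1/3)z^2 + (2/3)z
Adding term by term: (5/8)z^2 - (3/4)z + 1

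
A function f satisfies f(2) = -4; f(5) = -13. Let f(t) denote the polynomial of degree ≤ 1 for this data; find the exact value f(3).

-7

L_0(3) = (-2)/[(-3)] = 2/3
L_1(3) = (1)/[(3)] = 1/3
Sum: (-4)·(2/3) + (-13)·(1/3) = -7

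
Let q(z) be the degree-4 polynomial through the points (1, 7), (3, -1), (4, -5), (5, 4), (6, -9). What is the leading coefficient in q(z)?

-179/120

L_0(z) = (z - 3)(z - 4)(z - 5)(z - 6) / [120] = (1/120)z^4 - (3/20)z^3 + (119/120)z^2 - (57/20)z + 3
L_1(z) = (z - 1)(z - 4)(z - 5)(z - 6) / [-12] = -(1/12)z^4 + (4/3)z^3 - (89/12)z^2 + (97/6)z - 10
L_2(z) = (z - 1)(z - 3)(z - 5)(z - 6) / [6] = (1/6)z^4 - (5/2)z^3 + (77/6)z^2 - (51/2)z + 15
L_3(z) = (z - 1)(z - 3)(z - 4)(z - 6) / [-8] = -(1/8)z^4 + (7/4)z^3 - (67/8)z^2 + (63/4)z - 9
L_4(z) = (z - 1)(z - 3)(z - 4)(z - 5) / [30] = (1/30)z^4 - (13/30)z^3 + (59/30)z^2 - (107/30)z + 2
q(z) = 7·L_0 + (-1)·L_1 + (-5)·L_2 + 4·L_3 + (-9)·L_4
Only the coefficient of z^4 is needed; take it from each L_i and combine:
7·(1/120) + (-1)·(-1/12) + (-5)·(1/6) + 4·(-1/8) + (-9)·(1/30) = -179/120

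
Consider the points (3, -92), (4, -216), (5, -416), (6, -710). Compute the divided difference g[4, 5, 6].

g[4,5] = (-416 - (-216)) / (5 - 4) = -200
g[5,6] = (-710 - (-416)) / (6 - 5) = -294
g[4,5,6] = (-294 - (-200)) / (6 - 4) = -47

-47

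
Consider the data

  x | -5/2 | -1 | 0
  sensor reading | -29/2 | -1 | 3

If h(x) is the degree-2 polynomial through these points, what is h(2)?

-1

L_0(2) = (3)·(2)/[(-3/2)·(-5/2)] = 8/5
L_1(2) = (9/2)·(2)/[(3/2)·(-1)] = -6
L_2(2) = (9/2)·(3)/[(5/2)·(1)] = 27/5
Sum: (-29/2)·(8/5) + (-1)·(-6) + 3·(27/5) = -1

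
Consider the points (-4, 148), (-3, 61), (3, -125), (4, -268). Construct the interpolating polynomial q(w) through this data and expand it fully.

q(w) = -3w^3 - 4w^2 - 4w + 4

Build the Lagrange basis polynomials:
L_0(w) = (w + 3)(w - 3)(w - 4) / [-56] = -(1/56)w^3 + (1/14)w^2 + (9/56)w - 9/14
L_1(w) = (w + 4)(w - 3)(w - 4) / [42] = (1/42)w^3 - (1/14)w^2 - (8/21)w + 8/7
L_2(w) = (w + 4)(w + 3)(w - 4) / [-42] = -(1/42)w^3 - (1/14)w^2 + (8/21)w + 8/7
L_3(w) = (w + 4)(w + 3)(w - 3) / [56] = (1/56)w^3 + (1/14)w^2 - (9/56)w - 9/14
q(w) = 148·L_0 + 61·L_1 + (-125)·L_2 + (-268)·L_3
  148·L_0(w) = -(37/14)w^3 + (74/7)w^2 + (333/14)w - 666/7
  61·L_1(w) = (61/42)w^3 - (61/14)w^2 - (488/21)w + 488/7
  (-125)·L_2(w) = (125/42)w^3 + (125/14)w^2 - (1000/21)w - 1000/7
  (-268)·L_3(w) = -(67/14)w^3 - (134/7)w^2 + (603/14)w + 1206/7
Adding term by term: -3w^3 - 4w^2 - 4w + 4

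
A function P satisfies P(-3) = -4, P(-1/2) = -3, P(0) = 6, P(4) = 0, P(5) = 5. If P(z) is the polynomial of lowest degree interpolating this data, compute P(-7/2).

Evaluate each Lagrange basis at z = -7/2:
L_0(-7/2) = (-3)·(-7/2)·(-15/2)·(-17/2)/[(-5/2)·(-3)·(-7)·(-8)] = 51/32
L_1(-7/2) = (-1/2)·(-7/2)·(-15/2)·(-17/2)/[(5/2)·(-1/2)·(-9/2)·(-11/2)] = -119/33
L_2(-7/2) = (-1/2)·(-3)·(-15/2)·(-17/2)/[(3)·(1/2)·(-4)·(-5)] = 51/16
L_3(-7/2) = (-1/2)·(-3)·(-7/2)·(-17/2)/[(7)·(9/2)·(4)·(-1)] = -17/48
L_4(-7/2) = (-1/2)·(-3)·(-7/2)·(-15/2)/[(8)·(11/2)·(5)·(1)] = 63/352
Sum: (-4)·(51/32) + (-3)·(-119/33) + 6·(51/16) + 0 + 5·(63/352) = 8611/352

8611/352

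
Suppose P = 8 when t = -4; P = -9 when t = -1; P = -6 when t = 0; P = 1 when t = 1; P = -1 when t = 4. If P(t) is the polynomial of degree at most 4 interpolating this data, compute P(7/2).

Using Newton's divided-difference form:
P[-4,-1] = (-9 - 8) / (-1 - (-4)) = -17/3
P[-1,0] = (-6 - (-9)) / (0 - (-1)) = 3
P[0,1] = (1 - (-6)) / (1 - 0) = 7
P[1,4] = (-1 - 1) / (4 - 1) = -2/3
P[-4,-1,0] = (3 - (-17/3)) / (0 - (-4)) = 13/6
P[-1,0,1] = (7 - 3) / (1 - (-1)) = 2
P[0,1,4] = (-2/3 - 7) / (4 - 0) = -23/12
P[-4,-1,0,1] = (2 - 13/6) / (1 - (-4)) = -1/30
P[-1,0,1,4] = (-23/12 - 2) / (4 - (-1)) = -47/60
P[-4,-1,0,1,4] = (-47/60 - (-1/30)) / (4 - (-4)) = -3/32
P(7/2) = 8 + (-17/3)·(15/2) + (13/6)·(15/2)·(9/2) + (-1/30)·(15/2)·(9/2)·(7/2) + (-3/32)·(15/2)·(9/2)·(7/2)·(5/2) = 3585/512

3585/512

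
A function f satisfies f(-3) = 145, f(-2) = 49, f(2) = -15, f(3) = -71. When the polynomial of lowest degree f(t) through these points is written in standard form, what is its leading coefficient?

-4

L_0(t) = (t + 2)(t - 2)(t - 3) / [-30] = -(1/30)t^3 + (1/10)t^2 + (2/15)t - 2/5
L_1(t) = (t + 3)(t - 2)(t - 3) / [20] = (1/20)t^3 - (1/10)t^2 - (9/20)t + 9/10
L_2(t) = (t + 3)(t + 2)(t - 3) / [-20] = -(1/20)t^3 - (1/10)t^2 + (9/20)t + 9/10
L_3(t) = (t + 3)(t + 2)(t - 2) / [30] = (1/30)t^3 + (1/10)t^2 - (2/15)t - 2/5
f(t) = 145·L_0 + 49·L_1 + (-15)·L_2 + (-71)·L_3
Only the coefficient of t^3 is needed; take it from each L_i and combine:
145·(-1/30) + 49·(1/20) + (-15)·(-1/20) + (-71)·(1/30) = -4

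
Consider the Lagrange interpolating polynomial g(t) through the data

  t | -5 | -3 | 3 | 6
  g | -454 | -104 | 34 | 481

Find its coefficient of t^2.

Build the Lagrange basis polynomials:
L_0(t) = (t + 3)(t - 3)(t - 6) / [-176] = -(1/176)t^3 + (3/88)t^2 + (9/176)t - 27/88
L_1(t) = (t + 5)(t - 3)(t - 6) / [108] = (1/108)t^3 - (1/27)t^2 - (1/4)t + 5/6
L_2(t) = (t + 5)(t + 3)(t - 6) / [-144] = -(1/144)t^3 - (1/72)t^2 + (11/48)t + 5/8
L_3(t) = (t + 5)(t + 3)(t - 3) / [297] = (1/297)t^3 + (5/297)t^2 - (1/33)t - 5/33
g(t) = (-454)·L_0 + (-104)·L_1 + 34·L_2 + 481·L_3
Only the coefficient of t^2 is needed; take it from each L_i and combine:
(-454)·(3/88) + (-104)·(-1/27) + 34·(-1/72) + 481·(5/297) = -4

-4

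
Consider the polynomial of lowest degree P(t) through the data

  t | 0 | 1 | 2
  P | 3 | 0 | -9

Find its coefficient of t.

0

Build the Lagrange basis polynomials:
L_0(t) = (t - 1)(t - 2) / [2] = (1/2)t^2 - (3/2)t + 1
L_1(t) = t(t - 2) / [-1] = -t^2 + 2t
L_2(t) = t(t - 1) / [2] = (1/2)t^2 - (1/2)t
P(t) = 3·L_0 + 0·L_1 + (-9)·L_2
Only the coefficient of t is needed; take it from each L_i and combine:
3·(-3/2) + 0·(2) + (-9)·(-1/2) = 0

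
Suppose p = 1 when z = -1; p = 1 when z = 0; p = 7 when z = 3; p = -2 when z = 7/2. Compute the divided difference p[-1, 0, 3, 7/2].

-29/21

p[-1,0] = (1 - 1) / (0 - (-1)) = 0
p[0,3] = (7 - 1) / (3 - 0) = 2
p[3,7/2] = (-2 - 7) / (7/2 - 3) = -18
p[-1,0,3] = (2 - 0) / (3 - (-1)) = 1/2
p[0,3,7/2] = (-18 - 2) / (7/2 - 0) = -40/7
p[-1,0,3,7/2] = (-40/7 - 1/2) / (7/2 - (-1)) = -29/21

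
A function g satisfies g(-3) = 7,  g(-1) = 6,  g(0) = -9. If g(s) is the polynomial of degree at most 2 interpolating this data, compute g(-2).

34/3

Evaluate each Lagrange basis at s = -2:
L_0(-2) = (-1)·(-2)/[(-2)·(-3)] = 1/3
L_1(-2) = (1)·(-2)/[(2)·(-1)] = 1
L_2(-2) = (1)·(-1)/[(3)·(1)] = -1/3
Sum: 7·(1/3) + 6·(1) + (-9)·(-1/3) = 34/3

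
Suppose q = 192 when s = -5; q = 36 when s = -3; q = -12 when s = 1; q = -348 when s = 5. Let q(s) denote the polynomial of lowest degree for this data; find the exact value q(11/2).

Using Newton's divided-difference form:
q[-5,-3] = (36 - 192) / (-3 - (-5)) = -78
q[-3,1] = (-12 - 36) / (1 - (-3)) = -12
q[1,5] = (-348 - (-12)) / (5 - 1) = -84
q[-5,-3,1] = (-12 - (-78)) / (1 - (-5)) = 11
q[-3,1,5] = (-84 - (-12)) / (5 - (-3)) = -9
q[-5,-3,1,5] = (-9 - 11) / (5 - (-5)) = -2
q(11/2) = 192 + (-78)·(21/2) + 11·(21/2)·(17/2) + (-2)·(21/2)·(17/2)·(9/2) = -897/2

-897/2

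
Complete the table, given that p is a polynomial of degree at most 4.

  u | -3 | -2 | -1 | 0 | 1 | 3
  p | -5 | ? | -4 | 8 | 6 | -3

The 5 known values determine p uniquely (degree ≤ 4).
L_0(-2) = (-1)·(-2)·(-3)·(-5)/[(-2)·(-3)·(-4)·(-6)] = 5/24
L_1(-2) = (1)·(-2)·(-3)·(-5)/[(2)·(-1)·(-2)·(-4)] = 15/8
L_2(-2) = (1)·(-1)·(-3)·(-5)/[(3)·(1)·(-1)·(-3)] = -5/3
L_3(-2) = (1)·(-1)·(-2)·(-5)/[(4)·(2)·(1)·(-2)] = 5/8
L_4(-2) = (1)·(-1)·(-2)·(-3)/[(6)·(4)·(3)·(2)] = -1/24
Sum: (-5)·(5/24) + (-4)·(15/8) + 8·(-5/3) + 6·(5/8) + (-3)·(-1/24) = -18

-18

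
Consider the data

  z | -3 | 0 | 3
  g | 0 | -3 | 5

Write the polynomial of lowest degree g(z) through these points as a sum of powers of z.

Newton's divided differences:
g[-3,0] = (-3 - 0) / (0 - (-3)) = -1
g[0,3] = (5 - (-3)) / (3 - 0) = 8/3
g[-3,0,3] = (8/3 - (-1)) / (3 - (-3)) = 11/18
g(z) = (-1)·(z + 3) + (11/18)·(z + 3)z
Expanding: g(z) = (11/18)z^2 + (5/6)z - 3

g(z) = (11/18)z^2 + (5/6)z - 3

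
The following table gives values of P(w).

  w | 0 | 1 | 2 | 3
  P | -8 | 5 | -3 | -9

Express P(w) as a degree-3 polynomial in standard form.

P(w) = (23/6)w^3 - 22w^2 + (187/6)w - 8

L_0(w) = (w - 1)(w - 2)(w - 3) / [-6] = -(1/6)w^3 + w^2 - (11/6)w + 1
L_1(w) = w(w - 2)(w - 3) / [2] = (1/2)w^3 - (5/2)w^2 + 3w
L_2(w) = w(w - 1)(w - 3) / [-2] = -(1/2)w^3 + 2w^2 - (3/2)w
L_3(w) = w(w - 1)(w - 2) / [6] = (1/6)w^3 - (1/2)w^2 + (1/3)w
P(w) = (-8)·L_0 + 5·L_1 + (-3)·L_2 + (-9)·L_3
  (-8)·L_0(w) = (4/3)w^3 - 8w^2 + (44/3)w - 8
  5·L_1(w) = (5/2)w^3 - (25/2)w^2 + 15w
  (-3)·L_2(w) = (3/2)w^3 - 6w^2 + (9/2)w
  (-9)·L_3(w) = -(3/2)w^3 + (9/2)w^2 - 3w
Adding term by term: (23/6)w^3 - 22w^2 + (187/6)w - 8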